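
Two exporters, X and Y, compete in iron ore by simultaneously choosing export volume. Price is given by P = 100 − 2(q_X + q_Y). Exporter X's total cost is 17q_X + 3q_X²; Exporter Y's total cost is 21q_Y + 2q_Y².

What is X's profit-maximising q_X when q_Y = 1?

8.1

Exporter X's profit: π = q_X(100 − 2(q_X + q_Y)) − 17q_X − 3q_X².
∂π/∂q_X = 83 − 10q_X − 2q_Y = 0, so q_X = 8.3 − 0.2q_Y.
At q_Y = 1: q_X = 8.3 − 0.2·1 = 8.1.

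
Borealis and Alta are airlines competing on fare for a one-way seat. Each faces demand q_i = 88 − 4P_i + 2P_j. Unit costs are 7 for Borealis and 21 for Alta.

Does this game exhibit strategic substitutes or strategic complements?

strategic complements

Borealis's profit: π = (P_{Borealis} − 7)(88 − 4P_{Borealis} + 2P_{Alta}).
∂π/∂P_{Borealis} = 116 − 8P_{Borealis} + 2P_{Alta} = 0 ⇒ P_{Borealis} = 14.5 + 0.25P_{Alta}.
The best-response slope dP_{Borealis}/dP_{Alta} = 0.25 > 0: the reaction function is upward-sloping, so the choices are strategic complements.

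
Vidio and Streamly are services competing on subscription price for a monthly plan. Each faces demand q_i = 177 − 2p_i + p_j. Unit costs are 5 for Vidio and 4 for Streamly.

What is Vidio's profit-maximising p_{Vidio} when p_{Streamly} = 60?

61.75

Vidio's profit: π = (p_{Vidio} − 5)(177 − 2p_{Vidio} + p_{Streamly}).
∂π/∂p_{Vidio} = 187 − 4p_{Vidio} + p_{Streamly} = 0 ⇒ p_{Vidio} = 46.75 + 0.25p_{Streamly}.
At p_{Streamly} = 60: p_{Vidio} = 46.75 + 0.25·60 = 61.75.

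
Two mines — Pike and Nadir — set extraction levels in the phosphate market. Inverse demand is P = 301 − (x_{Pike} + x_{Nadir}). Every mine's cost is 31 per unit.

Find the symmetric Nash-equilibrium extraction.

Mine Pike's profit: π = x_{Pike}(301 − (x_{Pike} + x_{Nadir})) − 31x_{Pike}.
∂π/∂x_{Pike} = 270 − 2x_{Pike} − x_{Nadir} = 0, so x_{Pike} = 135 − 0.5x_{Nadir}.
The game is symmetric, so in equilibrium x_{Nadir} = x_{Pike}: the reaction function gives 1.5x_{Pike} = 135, hence x_{Pike} = 90.

90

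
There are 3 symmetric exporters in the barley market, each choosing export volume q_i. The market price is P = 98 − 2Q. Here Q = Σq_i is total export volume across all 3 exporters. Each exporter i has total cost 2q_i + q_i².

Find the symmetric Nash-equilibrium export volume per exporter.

9.6

A representative exporter's profit is π_i = q_i(98 − 2Q) − 2q_i − q_i², with Q = q_i + Σ_{j≠i} q_j.
First-order condition: 96 − 6q_i − 2Σ_{j≠i} q_j = 0.
With identical exporters, set every q_j = q: then 96 − 6q − 4q = 0, i.e. q = 96/10 = 9.6.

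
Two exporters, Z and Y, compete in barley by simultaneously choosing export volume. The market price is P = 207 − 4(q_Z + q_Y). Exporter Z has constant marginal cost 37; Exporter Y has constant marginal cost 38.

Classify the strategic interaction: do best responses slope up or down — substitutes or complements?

Exporter Z's profit: π = q_Z(207 − 4(q_Z + q_Y)) − 37q_Z.
∂π/∂q_Z = 170 − 8q_Z − 4q_Y = 0, so q_Z = 21.25 − 0.5q_Y.
The best-response slope dq_Z/dq_Y = −0.5 < 0: the reaction function is downward-sloping, so the choices are strategic substitutes.

strategic substitutes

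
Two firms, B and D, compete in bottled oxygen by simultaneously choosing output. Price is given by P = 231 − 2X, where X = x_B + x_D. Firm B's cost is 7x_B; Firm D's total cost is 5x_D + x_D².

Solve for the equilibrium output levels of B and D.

44.6, 22.8

Firm B's profit: π = x_B(231 − 2(x_B + x_D)) − 7x_B.
∂π/∂x_B = 224 − 4x_B − 2x_D = 0, so x_B = 56 − 0.5x_D.
For D: ∂π/∂x_D = 226 − 6x_D − 2x_B = 0 ⇒ x_D = 113/3 − (1/3)x_B.
Solving the two reaction functions simultaneously: (1 − (−0.5)(−1/3))x_B = 56 − 0.5·(113/3), so (5/6)x_B = 223/6 and x_B = 44.6.
Then x_D = 113/3 − (1/3)·44.6 = 22.8.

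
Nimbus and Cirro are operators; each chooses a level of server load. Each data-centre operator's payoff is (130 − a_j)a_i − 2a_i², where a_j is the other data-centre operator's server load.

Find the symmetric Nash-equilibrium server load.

26

Nimbus's payoff is (130 − a_C)a_N − 2a_N².
∂π/∂a_N = 130 − a_C − 4a_N = 0, so a_N = 32.5 − 0.25a_C.
By symmetry a_C = a_N; substituting into the reaction function, 1.25a_N = 32.5 and a_N = 26.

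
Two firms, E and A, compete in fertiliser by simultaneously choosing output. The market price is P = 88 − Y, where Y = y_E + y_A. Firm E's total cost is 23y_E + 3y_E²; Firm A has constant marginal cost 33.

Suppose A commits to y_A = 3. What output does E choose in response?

Firm E's profit: π = y_E(88 − (y_E + y_A)) − 23y_E − 3y_E².
∂π/∂y_E = 65 − 8y_E − y_A = 0, so y_E = 8.125 − 0.125y_A.
At y_A = 3: y_E = 8.125 − 0.125·3 = 7.75.

7.75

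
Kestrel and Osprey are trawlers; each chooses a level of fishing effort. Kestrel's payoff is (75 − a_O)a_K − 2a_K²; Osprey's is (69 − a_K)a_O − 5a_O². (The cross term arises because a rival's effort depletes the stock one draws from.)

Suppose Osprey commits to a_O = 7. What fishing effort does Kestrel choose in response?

17

Expanding Kestrel's payoff: 75a_K − a_Oa_K − 2a_K².
∂π/∂a_K = 75 − a_O − 4a_K = 0, so a_K = 18.75 − 0.25a_O.
At a_O = 7: a_K = 18.75 − 0.25·7 = 17.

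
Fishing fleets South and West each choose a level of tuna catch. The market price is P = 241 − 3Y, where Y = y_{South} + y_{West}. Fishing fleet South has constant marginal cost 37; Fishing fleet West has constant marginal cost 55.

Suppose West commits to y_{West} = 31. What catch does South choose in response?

18.5

Fishing fleet South's profit: π = y_{South}(241 − 3(y_{South} + y_{West})) − 37y_{South}.
∂π/∂y_{South} = 204 − 6y_{South} − 3y_{West} = 0, so y_{South} = 34 − 0.5y_{West}.
At y_{West} = 31: y_{South} = 34 − 0.5·31 = 18.5.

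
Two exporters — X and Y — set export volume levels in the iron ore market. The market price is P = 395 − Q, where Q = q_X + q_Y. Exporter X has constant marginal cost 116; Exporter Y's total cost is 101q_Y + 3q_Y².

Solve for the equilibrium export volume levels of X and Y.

129.2, 20.6

Exporter X's profit: π = q_X(395 − (q_X + q_Y)) − 116q_X.
∂π/∂q_X = 279 − 2q_X − q_Y = 0, so q_X = 139.5 − 0.5q_Y.
For Y: ∂π/∂q_Y = 294 − 8q_Y − q_X = 0 ⇒ q_Y = 36.75 − 0.125q_X.
Substituting the second reaction function into the first: q_X = 139.5 − 0.5(36.75 − 0.125q_X), which gives 0.9375q_X = 121.125 ⇒ q_X = 129.2.
Then q_Y = 36.75 − 0.125·129.2 = 20.6.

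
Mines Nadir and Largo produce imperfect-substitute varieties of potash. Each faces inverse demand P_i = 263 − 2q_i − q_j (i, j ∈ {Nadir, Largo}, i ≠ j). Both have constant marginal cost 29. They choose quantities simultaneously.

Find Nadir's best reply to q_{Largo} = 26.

Mine Nadir's profit: π = q_{Nadir}(263 − 2q_{Nadir} − q_{Largo}) − 29q_{Nadir}.
∂π/∂q_{Nadir} = 234 − 4q_{Nadir} − q_{Largo} = 0 ⇒ q_{Nadir} = 58.5 − 0.25q_{Largo}.
At q_{Largo} = 26: q_{Nadir} = 58.5 − 0.25·26 = 52.

52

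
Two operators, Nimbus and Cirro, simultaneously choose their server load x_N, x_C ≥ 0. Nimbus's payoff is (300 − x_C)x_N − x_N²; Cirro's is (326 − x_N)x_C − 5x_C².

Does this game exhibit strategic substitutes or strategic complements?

Expanding Nimbus's payoff: 300x_N − x_Cx_N − x_N².
∂π/∂x_N = 300 − x_C − 2x_N = 0, so x_N = 150 − 0.5x_C.
The best-response slope dx_N/dx_C = −0.5 < 0: the reaction function is downward-sloping, so the choices are strategic substitutes.

strategic substitutes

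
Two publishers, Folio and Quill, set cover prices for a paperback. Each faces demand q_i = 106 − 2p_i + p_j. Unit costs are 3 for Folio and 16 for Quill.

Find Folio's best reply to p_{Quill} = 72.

46

Folio's profit: π = (p_{Folio} − 3)(106 − 2p_{Folio} + p_{Quill}).
∂π/∂p_{Folio} = 112 − 4p_{Folio} + p_{Quill} = 0 ⇒ p_{Folio} = 28 + 0.25p_{Quill}.
At p_{Quill} = 72: p_{Folio} = 28 + 0.25·72 = 46.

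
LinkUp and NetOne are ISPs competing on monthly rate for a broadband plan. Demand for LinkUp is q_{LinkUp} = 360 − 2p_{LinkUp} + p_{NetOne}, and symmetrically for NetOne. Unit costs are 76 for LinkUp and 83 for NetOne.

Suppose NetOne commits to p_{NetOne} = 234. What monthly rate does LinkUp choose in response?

LinkUp's profit: π = (p_{LinkUp} − 76)(360 − 2p_{LinkUp} + p_{NetOne}).
∂π/∂p_{LinkUp} = 512 − 4p_{LinkUp} + p_{NetOne} = 0 ⇒ p_{LinkUp} = 128 + 0.25p_{NetOne}.
At p_{NetOne} = 234: p_{LinkUp} = 128 + 0.25·234 = 186.5.

186.5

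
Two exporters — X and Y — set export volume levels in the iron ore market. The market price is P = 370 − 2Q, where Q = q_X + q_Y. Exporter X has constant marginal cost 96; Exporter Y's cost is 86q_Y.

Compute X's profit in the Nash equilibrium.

Exporter X's profit: π = q_X(370 − 2(q_X + q_Y)) − 96q_X.
∂π/∂q_X = 274 − 4q_X − 2q_Y = 0, so q_X = 68.5 − 0.5q_Y.
By the same steps for Y: q_Y = 71 − 0.5q_X.
Substituting the second reaction function into the first: q_X = 68.5 − 0.5(71 − 0.5q_X), which gives 0.75q_X = 33 ⇒ q_X = 44.
Then q_Y = 71 − 0.5·44 = 49.
Price P = 370 − 2·93 = 184.
X's profit: (184 − 96)·44 = 3872.

3872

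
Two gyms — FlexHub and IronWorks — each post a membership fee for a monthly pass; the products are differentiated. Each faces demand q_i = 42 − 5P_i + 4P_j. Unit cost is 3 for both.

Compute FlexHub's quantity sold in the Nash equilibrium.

32.5

FlexHub's profit: π = (P_{FlexHub} − 3)(42 − 5P_{FlexHub} + 4P_{IronWorks}).
∂π/∂P_{FlexHub} = 57 − 10P_{FlexHub} + 4P_{IronWorks} = 0 ⇒ P_{FlexHub} = 5.7 + 0.4P_{IronWorks}.
By symmetry P_{IronWorks} = P_{FlexHub}; substituting into the reaction function, 0.6P_{FlexHub} = 5.7 and P_{FlexHub} = 9.5.
q_{FlexHub} = 42 − 5·9.5 + 4·9.5 = 32.5.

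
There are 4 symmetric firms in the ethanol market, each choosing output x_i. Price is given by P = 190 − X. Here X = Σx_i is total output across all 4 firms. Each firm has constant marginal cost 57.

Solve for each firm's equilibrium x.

A representative firm's profit is π_i = x_i(190 − X) − 57x_i, with X = x_i + Σ_{j≠i} x_j.
First-order condition: 133 − 2x_i − Σ_{j≠i} x_j = 0.
In a symmetric equilibrium every firm chooses the same x, so Σ_{j≠i} x_j = 3x. The condition becomes 133 − 5x = 0, giving x = 133/5 = 26.6.

26.6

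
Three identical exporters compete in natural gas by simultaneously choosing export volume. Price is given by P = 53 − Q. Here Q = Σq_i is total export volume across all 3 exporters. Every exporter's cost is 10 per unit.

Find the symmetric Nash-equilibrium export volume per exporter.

A representative exporter's profit is π_i = q_i(53 − Q) − 10q_i, with Q = q_i + Σ_{j≠i} q_j.
First-order condition: 43 − 2q_i − Σ_{j≠i} q_j = 0.
Imposing symmetry (q_j = q for all j) turns Σ_{j≠i} q_j into 2q, so 43 = 4q and q = 10.75.

10.75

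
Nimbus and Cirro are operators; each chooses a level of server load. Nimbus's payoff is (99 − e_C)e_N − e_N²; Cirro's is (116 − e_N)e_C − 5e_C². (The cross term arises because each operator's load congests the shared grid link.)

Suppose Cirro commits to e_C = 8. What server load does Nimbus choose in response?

45.5

Expanding Nimbus's payoff: 99e_N − e_Ce_N − e_N².
∂π/∂e_N = 99 − e_C − 2e_N = 0, so e_N = 49.5 − 0.5e_C.
At e_C = 8: e_N = 49.5 − 0.5·8 = 45.5.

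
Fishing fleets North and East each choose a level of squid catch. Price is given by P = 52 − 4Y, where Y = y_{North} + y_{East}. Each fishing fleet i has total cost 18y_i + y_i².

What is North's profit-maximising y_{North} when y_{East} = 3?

2.2

Fishing fleet North's profit: π = y_{North}(52 − 4(y_{North} + y_{East})) − 18y_{North} − y_{North}².
∂π/∂y_{North} = 34 − 10y_{North} − 4y_{East} = 0, so y_{North} = 3.4 − 0.4y_{East}.
At y_{East} = 3: y_{North} = 3.4 − 0.4·3 = 2.2.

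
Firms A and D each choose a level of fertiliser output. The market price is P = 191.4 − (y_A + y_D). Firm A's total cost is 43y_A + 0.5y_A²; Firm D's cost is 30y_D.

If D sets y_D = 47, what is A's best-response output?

Firm A's profit: π = y_A(191.4 − (y_A + y_D)) − 43y_A − 0.5y_A².
∂π/∂y_A = 148.4 − 3y_A − y_D = 0, so y_A = 742/15 − (1/3)y_D.
At y_D = 47: y_A = 742/15 − (1/3)·47 = 33.8.

33.8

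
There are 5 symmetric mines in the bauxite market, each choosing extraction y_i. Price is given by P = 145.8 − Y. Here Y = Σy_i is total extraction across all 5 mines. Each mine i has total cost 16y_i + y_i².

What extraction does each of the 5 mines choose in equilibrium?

16.225

A representative mine's profit is π_i = y_i(145.8 − Y) − 16y_i − y_i², with Y = y_i + Σ_{j≠i} y_j.
First-order condition: 129.8 − 4y_i − Σ_{j≠i} y_j = 0.
In a symmetric equilibrium every mine chooses the same y, so Σ_{j≠i} y_j = 4y. The condition becomes 129.8 − 8y = 0, giving y = 129.8/8 = 16.225.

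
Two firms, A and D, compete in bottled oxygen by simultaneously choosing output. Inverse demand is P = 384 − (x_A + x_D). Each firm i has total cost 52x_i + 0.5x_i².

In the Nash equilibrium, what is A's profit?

10333.5

Firm A's profit: π = x_A(384 − (x_A + x_D)) − 52x_A − 0.5x_A².
∂π/∂x_A = 332 − 3x_A − x_D = 0, so x_A = 332/3 − (1/3)x_D.
By symmetry x_D = x_A; substituting into the reaction function, (4/3)x_A = 332/3 and x_A = 83.
Price P = 384 − 166 = 218.
A's profit: (218 − 52)·83 − 0.5(83)² = 10333.5.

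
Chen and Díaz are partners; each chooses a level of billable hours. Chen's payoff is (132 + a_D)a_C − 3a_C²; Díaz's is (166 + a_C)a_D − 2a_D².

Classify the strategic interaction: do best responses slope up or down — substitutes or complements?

strategic complements

Expanding Chen's payoff: 132a_C + a_Da_C − 3a_C².
∂π/∂a_C = 132 + a_D − 6a_C = 0, so a_C = 22 + (1/6)a_D.
The best-response slope da_C/da_D = 1/6 > 0: the reaction function is upward-sloping, so the choices are strategic complements.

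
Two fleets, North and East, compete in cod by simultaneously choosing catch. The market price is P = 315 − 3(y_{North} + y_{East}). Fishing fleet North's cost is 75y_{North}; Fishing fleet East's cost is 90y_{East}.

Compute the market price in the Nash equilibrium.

160

Fishing fleet North's profit: π = y_{North}(315 − 3(y_{North} + y_{East})) − 75y_{North}.
∂π/∂y_{North} = 240 − 6y_{North} − 3y_{East} = 0, so y_{North} = 40 − 0.5y_{East}.
By the same steps for East: y_{East} = 37.5 − 0.5y_{North}.
Plugging y_{East} into North's best response: y_{North} = 40 − 0.5(37.5 − 0.5y_{North}) ⇒ 0.75y_{North} = 21.25, so y_{North} = 85/3.
Then y_{East} = 37.5 − 0.5·(85/3) = 70/3.
Equilibrium price: P = 315 − 3·(155/3) = 160.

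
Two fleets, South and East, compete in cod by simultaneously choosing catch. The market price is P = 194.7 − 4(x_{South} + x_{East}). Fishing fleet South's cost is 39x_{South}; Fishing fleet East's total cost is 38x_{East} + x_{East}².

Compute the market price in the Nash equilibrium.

97.1375

Fishing fleet South's profit: π = x_{South}(194.7 − 4(x_{South} + x_{East})) − 39x_{South}.
∂π/∂x_{South} = 155.7 − 8x_{South} − 4x_{East} = 0, so x_{South} = 19.4625 − 0.5x_{East}.
For East: ∂π/∂x_{East} = 156.7 − 10x_{East} − 4x_{South} = 0 ⇒ x_{East} = 15.67 − 0.4x_{South}.
Solving the two reaction functions simultaneously: (1 − (−0.5)(−0.4))x_{South} = 19.4625 − 0.5·15.67, so 0.8x_{South} = 11.6275 and x_{South} = 4651/320.
Then x_{East} = 15.67 − 0.4·(4651/320) = 1577/160.
Equilibrium price: P = 194.7 − 4·(1561/64) = 97.1375.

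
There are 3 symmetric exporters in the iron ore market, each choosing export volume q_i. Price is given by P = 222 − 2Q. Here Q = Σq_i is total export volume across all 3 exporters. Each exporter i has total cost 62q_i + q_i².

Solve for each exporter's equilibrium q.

A representative exporter's profit is π_i = q_i(222 − 2Q) − 62q_i − q_i², with Q = q_i + Σ_{j≠i} q_j.
First-order condition: 160 − 6q_i − 2Σ_{j≠i} q_j = 0.
Imposing symmetry (q_j = q for all j) turns Σ_{j≠i} q_j into 2q, so 160 = 10q and q = 16.

16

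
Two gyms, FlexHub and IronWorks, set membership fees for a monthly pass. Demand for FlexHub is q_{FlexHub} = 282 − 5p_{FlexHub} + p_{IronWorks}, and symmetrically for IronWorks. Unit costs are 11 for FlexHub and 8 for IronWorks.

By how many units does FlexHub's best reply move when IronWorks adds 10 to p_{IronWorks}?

FlexHub's profit: π = (p_{FlexHub} − 11)(282 − 5p_{FlexHub} + p_{IronWorks}).
∂π/∂p_{FlexHub} = 337 − 10p_{FlexHub} + p_{IronWorks} = 0 ⇒ p_{FlexHub} = 33.7 + 0.1p_{IronWorks}.
The reaction-function slope is 0.1, so a 10-unit rise in p_{IronWorks} moves p_{FlexHub} by 0.1 × 10 = 1. FlexHub's best response rises — the actions are strategic complements.

1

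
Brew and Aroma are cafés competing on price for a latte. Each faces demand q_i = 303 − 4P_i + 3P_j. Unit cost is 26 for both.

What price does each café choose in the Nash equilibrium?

Brew's profit: π = (P_{Brew} − 26)(303 − 4P_{Brew} + 3P_{Aroma}).
∂π/∂P_{Brew} = 407 − 8P_{Brew} + 3P_{Aroma} = 0 ⇒ P_{Brew} = 50.875 + 0.375P_{Aroma}.
By symmetry P_{Aroma} = P_{Brew}; substituting into the reaction function, 0.625P_{Brew} = 50.875 and P_{Brew} = 81.4.

81.4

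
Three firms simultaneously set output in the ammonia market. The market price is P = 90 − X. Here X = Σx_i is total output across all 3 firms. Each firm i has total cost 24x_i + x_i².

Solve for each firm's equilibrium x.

11

A representative firm's profit is π_i = x_i(90 − X) − 24x_i − x_i², with X = x_i + Σ_{j≠i} x_j.
First-order condition: 66 − 4x_i − Σ_{j≠i} x_j = 0.
Imposing symmetry (x_j = x for all j) turns Σ_{j≠i} x_j into 2x, so 66 = 6x and x = 11.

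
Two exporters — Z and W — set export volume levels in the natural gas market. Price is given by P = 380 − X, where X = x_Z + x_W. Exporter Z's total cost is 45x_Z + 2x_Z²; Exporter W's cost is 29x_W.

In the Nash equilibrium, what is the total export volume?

Exporter Z's profit: π = x_Z(380 − (x_Z + x_W)) − 45x_Z − 2x_Z².
∂π/∂x_Z = 335 − 6x_Z − x_W = 0, so x_Z = 335/6 − (1/6)x_W.
For W: ∂π/∂x_W = 351 − 2x_W − x_Z = 0 ⇒ x_W = 175.5 − 0.5x_Z.
Plugging x_W into Z's best response: x_Z = 335/6 − (1/6)(175.5 − 0.5x_Z) ⇒ (11/12)x_Z = 319/12, so x_Z = 29.
Then x_W = 175.5 − 0.5·29 = 161.
Total export volume: 29 + 161 = 190.

190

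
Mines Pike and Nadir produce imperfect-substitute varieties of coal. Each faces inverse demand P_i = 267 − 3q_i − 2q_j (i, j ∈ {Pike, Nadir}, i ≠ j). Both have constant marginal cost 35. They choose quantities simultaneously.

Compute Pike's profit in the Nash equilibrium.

Mine Pike's profit: π = q_{Pike}(267 − 3q_{Pike} − 2q_{Nadir}) − 35q_{Pike}.
∂π/∂q_{Pike} = 232 − 6q_{Pike} − 2q_{Nadir} = 0 ⇒ q_{Pike} = 116/3 − (1/3)q_{Nadir}.
By symmetry q_{Nadir} = q_{Pike}; substituting into the reaction function, (4/3)q_{Pike} = 116/3 and q_{Pike} = 29.
P_{Pike} = 267 − 3·29 − 2·29 = 122.
Profit = (122 − 35)·29 = 2523.

2523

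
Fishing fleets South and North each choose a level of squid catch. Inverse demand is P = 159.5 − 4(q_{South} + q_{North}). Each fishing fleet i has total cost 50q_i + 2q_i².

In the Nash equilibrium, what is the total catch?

13.6875

Fishing fleet South's profit: π = q_{South}(159.5 − 4(q_{South} + q_{North})) − 50q_{South} − 2q_{South}².
∂π/∂q_{South} = 109.5 − 12q_{South} − 4q_{North} = 0, so q_{South} = 9.125 − (1/3)q_{North}.
Setting q_{South} = q_{North} in the reaction function: q_{South} = 9.125 − (1/3)q_{South}, so q_{South} = 9.125 / (4/3) = 219/32.
Total catch: 219/32 + 219/32 = 13.6875.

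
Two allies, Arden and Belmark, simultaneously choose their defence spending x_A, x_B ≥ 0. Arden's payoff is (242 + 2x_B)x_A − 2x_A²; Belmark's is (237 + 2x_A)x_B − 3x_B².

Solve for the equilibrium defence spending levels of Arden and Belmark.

Expanding Arden's payoff: 242x_A + 2x_Bx_A − 2x_A².
∂π/∂x_A = 242 + 2x_B − 4x_A = 0, so x_A = 60.5 + 0.5x_B.
Likewise for Belmark: x_B = 39.5 + (1/3)x_A.
Plugging x_B into Arden's best response: x_A = 60.5 + 0.5(39.5 + (1/3)x_A) ⇒ (5/6)x_A = 80.25, so x_A = 96.3.
Then x_B = 39.5 + (1/3)·96.3 = 71.6.

96.3, 71.6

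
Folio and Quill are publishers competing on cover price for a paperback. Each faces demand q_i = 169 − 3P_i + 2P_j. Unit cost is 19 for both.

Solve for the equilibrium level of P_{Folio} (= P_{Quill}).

56.5

Folio's profit: π = (P_{Folio} − 19)(169 − 3P_{Folio} + 2P_{Quill}).
∂π/∂P_{Folio} = 226 − 6P_{Folio} + 2P_{Quill} = 0 ⇒ P_{Folio} = 113/3 + (1/3)P_{Quill}.
The game is symmetric, so in equilibrium P_{Quill} = P_{Folio}: the reaction function gives (2/3)P_{Folio} = 113/3, hence P_{Folio} = 56.5.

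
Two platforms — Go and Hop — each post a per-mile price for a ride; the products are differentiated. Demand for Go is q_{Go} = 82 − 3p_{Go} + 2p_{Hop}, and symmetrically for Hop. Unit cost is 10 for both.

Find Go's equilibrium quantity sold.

54

Go's profit: π = (p_{Go} − 10)(82 − 3p_{Go} + 2p_{Hop}).
∂π/∂p_{Go} = 112 − 6p_{Go} + 2p_{Hop} = 0 ⇒ p_{Go} = 56/3 + (1/3)p_{Hop}.
By symmetry p_{Hop} = p_{Go}; substituting into the reaction function, (2/3)p_{Go} = 56/3 and p_{Go} = 28.
q_{Go} = 82 − 3·28 + 2·28 = 54.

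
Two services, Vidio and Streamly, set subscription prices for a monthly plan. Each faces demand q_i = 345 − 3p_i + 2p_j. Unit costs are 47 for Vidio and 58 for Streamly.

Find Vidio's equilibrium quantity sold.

Vidio's profit: π = (p_{Vidio} − 47)(345 − 3p_{Vidio} + 2p_{Streamly}).
∂π/∂p_{Vidio} = 486 − 6p_{Vidio} + 2p_{Streamly} = 0 ⇒ p_{Vidio} = 81 + (1/3)p_{Streamly}.
Similarly p_{Streamly} = 86.5 + (1/3)p_{Vidio}.
Substituting the second reaction function into the first: p_{Vidio} = 81 + (1/3)(86.5 + (1/3)p_{Vidio}), which gives (8/9)p_{Vidio} = 659/6 ⇒ p_{Vidio} = 123.5625.
Then p_{Streamly} = 86.5 + (1/3)·123.5625 = 127.6875.
q_{Vidio} = 345 − 3·123.5625 + 2·127.6875 = 229.6875.

229.6875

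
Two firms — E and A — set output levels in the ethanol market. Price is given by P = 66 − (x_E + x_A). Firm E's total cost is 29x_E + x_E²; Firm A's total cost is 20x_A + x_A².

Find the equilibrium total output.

16.6

Firm E's profit: π = x_E(66 − (x_E + x_A)) − 29x_E − x_E².
∂π/∂x_E = 37 − 4x_E − x_A = 0, so x_E = 9.25 − 0.25x_A.
By the same steps for A: x_A = 11.5 − 0.25x_E.
Solving the two reaction functions simultaneously: (1 − (−0.25)(−0.25))x_E = 9.25 − 0.25·11.5, so 0.9375x_E = 6.375 and x_E = 6.8.
Then x_A = 11.5 − 0.25·6.8 = 9.8.
Total output: 6.8 + 9.8 = 16.6.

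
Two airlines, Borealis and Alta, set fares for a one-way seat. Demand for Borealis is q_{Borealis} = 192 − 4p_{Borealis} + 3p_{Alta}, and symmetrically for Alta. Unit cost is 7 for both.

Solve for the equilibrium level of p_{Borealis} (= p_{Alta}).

Borealis's profit: π = (p_{Borealis} − 7)(192 − 4p_{Borealis} + 3p_{Alta}).
∂π/∂p_{Borealis} = 220 − 8p_{Borealis} + 3p_{Alta} = 0 ⇒ p_{Borealis} = 27.5 + 0.375p_{Alta}.
The game is symmetric, so in equilibrium p_{Alta} = p_{Borealis}: the reaction function gives 0.625p_{Borealis} = 27.5, hence p_{Borealis} = 44.

44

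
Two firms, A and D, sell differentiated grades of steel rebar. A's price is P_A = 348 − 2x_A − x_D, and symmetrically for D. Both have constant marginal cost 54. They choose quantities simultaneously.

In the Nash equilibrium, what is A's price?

171.6

Firm A's profit: π = x_A(348 − 2x_A − x_D) − 54x_A.
∂π/∂x_A = 294 − 4x_A − x_D = 0 ⇒ x_A = 73.5 − 0.25x_D.
By symmetry x_D = x_A; substituting into the reaction function, 1.25x_A = 73.5 and x_A = 58.8.
P_A = 348 − 2·58.8 − 58.8 = 171.6.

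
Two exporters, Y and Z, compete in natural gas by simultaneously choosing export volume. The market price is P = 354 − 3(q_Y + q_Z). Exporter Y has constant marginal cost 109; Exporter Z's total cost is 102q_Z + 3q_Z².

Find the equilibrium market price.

213

Exporter Y's profit: π = q_Y(354 − 3(q_Y + q_Z)) − 109q_Y.
∂π/∂q_Y = 245 − 6q_Y − 3q_Z = 0, so q_Y = 245/6 − 0.5q_Z.
For Z: ∂π/∂q_Z = 252 − 12q_Z − 3q_Y = 0 ⇒ q_Z = 21 − 0.25q_Y.
Substituting the second reaction function into the first: q_Y = 245/6 − 0.5(21 − 0.25q_Y), which gives 0.875q_Y = 91/3 ⇒ q_Y = 104/3.
Then q_Z = 21 − 0.25·(104/3) = 37/3.
Equilibrium price: P = 354 − 3·47 = 213.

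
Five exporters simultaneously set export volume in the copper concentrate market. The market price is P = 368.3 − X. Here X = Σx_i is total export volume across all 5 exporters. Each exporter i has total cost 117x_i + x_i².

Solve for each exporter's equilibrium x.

A representative exporter's profit is π_i = x_i(368.3 − X) − 117x_i − x_i², with X = x_i + Σ_{j≠i} x_j.
First-order condition: 251.3 − 4x_i − Σ_{j≠i} x_j = 0.
In a symmetric equilibrium every exporter chooses the same x, so Σ_{j≠i} x_j = 4x. The condition becomes 251.3 − 8x = 0, giving x = 251.3/8 = 31.4125.

31.4125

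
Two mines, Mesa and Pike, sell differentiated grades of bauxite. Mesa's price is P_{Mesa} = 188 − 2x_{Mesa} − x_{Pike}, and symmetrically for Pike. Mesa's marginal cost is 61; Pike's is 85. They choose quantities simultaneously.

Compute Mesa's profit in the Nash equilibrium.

1458

Mine Mesa's profit: π = x_{Mesa}(188 − 2x_{Mesa} − x_{Pike}) − 61x_{Mesa}.
∂π/∂x_{Mesa} = 127 − 4x_{Mesa} − x_{Pike} = 0 ⇒ x_{Mesa} = 31.75 − 0.25x_{Pike}.
Similarly x_{Pike} = 25.75 − 0.25x_{Mesa}.
Solving the two reaction functions simultaneously: (1 − (−0.25)(−0.25))x_{Mesa} = 31.75 − 0.25·25.75, so 0.9375x_{Mesa} = 25.3125 and x_{Mesa} = 27.
Then x_{Pike} = 25.75 − 0.25·27 = 19.
P_{Mesa} = 188 − 2·27 − 19 = 115.
Profit = (115 − 61)·27 = 1458.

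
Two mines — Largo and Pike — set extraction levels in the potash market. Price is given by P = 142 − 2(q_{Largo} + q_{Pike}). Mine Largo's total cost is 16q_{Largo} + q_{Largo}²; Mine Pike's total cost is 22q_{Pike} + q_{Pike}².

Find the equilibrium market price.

80.5

Mine Largo's profit: π = q_{Largo}(142 − 2(q_{Largo} + q_{Pike})) − 16q_{Largo} − q_{Largo}².
∂π/∂q_{Largo} = 126 − 6q_{Largo} − 2q_{Pike} = 0, so q_{Largo} = 21 − (1/3)q_{Pike}.
By the same steps for Pike: q_{Pike} = 20 − (1/3)q_{Largo}.
Solving the two reaction functions simultaneously: (1 − (−1/3)(−1/3))q_{Largo} = 21 − (1/3)·20, so (8/9)q_{Largo} = 43/3 and q_{Largo} = 16.125.
Then q_{Pike} = 20 − (1/3)·16.125 = 14.625.
Equilibrium price: P = 142 − 2·30.75 = 80.5.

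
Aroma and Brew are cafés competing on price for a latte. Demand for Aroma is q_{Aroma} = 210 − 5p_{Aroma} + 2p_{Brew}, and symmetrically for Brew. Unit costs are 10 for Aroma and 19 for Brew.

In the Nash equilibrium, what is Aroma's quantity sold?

117.1875

Aroma's profit: π = (p_{Aroma} − 10)(210 − 5p_{Aroma} + 2p_{Brew}).
∂π/∂p_{Aroma} = 260 − 10p_{Aroma} + 2p_{Brew} = 0 ⇒ p_{Aroma} = 26 + 0.2p_{Brew}.
Similarly p_{Brew} = 30.5 + 0.2p_{Aroma}.
Solving the two reaction functions simultaneously: (1 − (0.2)(0.2))p_{Aroma} = 26 + 0.2·30.5, so 0.96p_{Aroma} = 32.1 and p_{Aroma} = 33.4375.
Then p_{Brew} = 30.5 + 0.2·33.4375 = 37.1875.
q_{Aroma} = 210 − 5·33.4375 + 2·37.1875 = 117.1875.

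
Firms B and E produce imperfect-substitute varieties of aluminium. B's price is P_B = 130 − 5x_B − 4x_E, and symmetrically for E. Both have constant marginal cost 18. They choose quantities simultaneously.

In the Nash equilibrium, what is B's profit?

320

Firm B's profit: π = x_B(130 − 5x_B − 4x_E) − 18x_B.
∂π/∂x_B = 112 − 10x_B − 4x_E = 0 ⇒ x_B = 11.2 − 0.4x_E.
Setting x_B = x_E in the reaction function: x_B = 11.2 − 0.4x_B, so x_B = 11.2 / 1.4 = 8.
P_B = 130 − 5·8 − 4·8 = 58.
Profit = (58 − 18)·8 = 320.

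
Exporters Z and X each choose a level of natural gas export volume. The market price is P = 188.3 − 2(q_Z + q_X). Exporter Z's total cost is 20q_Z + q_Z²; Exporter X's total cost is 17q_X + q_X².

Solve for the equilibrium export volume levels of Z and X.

20.85, 21.6

Exporter Z's profit: π = q_Z(188.3 − 2(q_Z + q_X)) − 20q_Z − q_Z².
∂π/∂q_Z = 168.3 − 6q_Z − 2q_X = 0, so q_Z = 28.05 − (1/3)q_X.
By the same steps for X: q_X = 28.55 − (1/3)q_Z.
Substituting the second reaction function into the first: q_Z = 28.05 − (1/3)(28.55 − (1/3)q_Z), which gives (8/9)q_Z = 278/15 ⇒ q_Z = 20.85.
Then q_X = 28.55 − (1/3)·20.85 = 21.6.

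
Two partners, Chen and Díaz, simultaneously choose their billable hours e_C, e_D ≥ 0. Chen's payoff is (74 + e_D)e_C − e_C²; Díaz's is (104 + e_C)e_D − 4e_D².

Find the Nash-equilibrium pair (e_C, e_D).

Expanding Chen's payoff: 74e_C + e_De_C − e_C².
∂π/∂e_C = 74 + e_D − 2e_C = 0, so e_C = 37 + 0.5e_D.
Likewise for Díaz: e_D = 13 + 0.125e_C.
Substituting the second reaction function into the first: e_C = 37 + 0.5(13 + 0.125e_C), which gives 0.9375e_C = 43.5 ⇒ e_C = 46.4.
Then e_D = 13 + 0.125·46.4 = 18.8.

46.4, 18.8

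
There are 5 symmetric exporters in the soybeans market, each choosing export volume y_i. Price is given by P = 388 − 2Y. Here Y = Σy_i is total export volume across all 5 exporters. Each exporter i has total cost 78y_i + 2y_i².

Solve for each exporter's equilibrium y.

19.375

A representative exporter's profit is π_i = y_i(388 − 2Y) − 78y_i − 2y_i², with Y = y_i + Σ_{j≠i} y_j.
First-order condition: 310 − 8y_i − 2Σ_{j≠i} y_j = 0.
In a symmetric equilibrium every exporter chooses the same y, so Σ_{j≠i} y_j = 4y. The condition becomes 310 − 16y = 0, giving y = 310/16 = 19.375.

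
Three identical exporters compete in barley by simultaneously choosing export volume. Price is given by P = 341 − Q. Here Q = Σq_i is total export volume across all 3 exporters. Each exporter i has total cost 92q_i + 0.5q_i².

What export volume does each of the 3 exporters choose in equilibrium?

49.8

A representative exporter's profit is π_i = q_i(341 − Q) − 92q_i − 0.5q_i², with Q = q_i + Σ_{j≠i} q_j.
First-order condition: 249 − 3q_i − Σ_{j≠i} q_j = 0.
With identical exporters, set every q_j = q: then 249 − 3q − 2q = 0, i.e. q = 249/5 = 49.8.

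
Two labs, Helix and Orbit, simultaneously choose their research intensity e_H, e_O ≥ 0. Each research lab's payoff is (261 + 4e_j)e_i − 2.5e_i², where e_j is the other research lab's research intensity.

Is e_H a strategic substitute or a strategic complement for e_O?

Helix's payoff is (261 + 4e_O)e_H − 2.5e_H².
∂π/∂e_H = 261 + 4e_O − 5e_H = 0, so e_H = 52.2 + 0.8e_O.
The best-response slope de_H/de_O = 0.8 > 0: the reaction function is upward-sloping, so the choices are strategic complements.

strategic complements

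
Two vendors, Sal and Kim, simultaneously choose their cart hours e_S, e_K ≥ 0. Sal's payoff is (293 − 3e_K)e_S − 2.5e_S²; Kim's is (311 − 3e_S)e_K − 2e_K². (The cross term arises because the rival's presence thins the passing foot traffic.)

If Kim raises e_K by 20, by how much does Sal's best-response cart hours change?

Expanding Sal's payoff: 293e_S − 3e_Ke_S − 2.5e_S².
∂π/∂e_S = 293 − 3e_K − 5e_S = 0, so e_S = 58.6 − 0.6e_K.
The reaction-function slope is −0.6, so a 20-unit rise in e_K moves e_S by −0.6 × 20 = −12. Sal's best response falls — the actions are strategic substitutes.

-12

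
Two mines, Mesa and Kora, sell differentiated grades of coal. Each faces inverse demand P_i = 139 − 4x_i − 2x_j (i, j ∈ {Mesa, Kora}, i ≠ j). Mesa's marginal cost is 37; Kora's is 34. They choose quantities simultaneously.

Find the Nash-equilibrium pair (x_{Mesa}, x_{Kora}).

10.1, 10.6

Mine Mesa's profit: π = x_{Mesa}(139 − 4x_{Mesa} − 2x_{Kora}) − 37x_{Mesa}.
∂π/∂x_{Mesa} = 102 − 8x_{Mesa} − 2x_{Kora} = 0 ⇒ x_{Mesa} = 12.75 − 0.25x_{Kora}.
Similarly x_{Kora} = 13.125 − 0.25x_{Mesa}.
Substituting the second reaction function into the first: x_{Mesa} = 12.75 − 0.25(13.125 − 0.25x_{Mesa}), which gives 0.9375x_{Mesa} = 303/32 ⇒ x_{Mesa} = 10.1.
Then x_{Kora} = 13.125 − 0.25·10.1 = 10.6.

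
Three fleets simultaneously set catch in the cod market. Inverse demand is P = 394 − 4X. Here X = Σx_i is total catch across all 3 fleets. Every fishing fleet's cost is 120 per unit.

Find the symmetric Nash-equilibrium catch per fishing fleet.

A representative fishing fleet's profit is π_i = x_i(394 − 4X) − 120x_i, with X = x_i + Σ_{j≠i} x_j.
First-order condition: 274 − 8x_i − 4Σ_{j≠i} x_j = 0.
Imposing symmetry (x_j = x for all j) turns Σ_{j≠i} x_j into 2x, so 274 = 16x and x = 17.125.

17.125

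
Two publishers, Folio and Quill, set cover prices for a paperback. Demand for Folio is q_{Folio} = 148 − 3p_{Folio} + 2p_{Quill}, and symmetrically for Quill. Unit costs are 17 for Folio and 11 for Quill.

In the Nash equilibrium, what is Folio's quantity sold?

Folio's profit: π = (p_{Folio} − 17)(148 − 3p_{Folio} + 2p_{Quill}).
∂π/∂p_{Folio} = 199 − 6p_{Folio} + 2p_{Quill} = 0 ⇒ p_{Folio} = 199/6 + (1/3)p_{Quill}.
Similarly p_{Quill} = 181/6 + (1/3)p_{Folio}.
Substituting the second reaction function into the first: p_{Folio} = 199/6 + (1/3)(181/6 + (1/3)p_{Folio}), which gives (8/9)p_{Folio} = 389/9 ⇒ p_{Folio} = 48.625.
Then p_{Quill} = 181/6 + (1/3)·48.625 = 46.375.
q_{Folio} = 148 − 3·48.625 + 2·46.375 = 94.875.

94.875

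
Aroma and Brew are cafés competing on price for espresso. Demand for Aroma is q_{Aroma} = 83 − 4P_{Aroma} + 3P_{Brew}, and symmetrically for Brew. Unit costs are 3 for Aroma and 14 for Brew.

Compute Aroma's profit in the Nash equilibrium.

1354.24

Aroma's profit: π = (P_{Aroma} − 3)(83 − 4P_{Aroma} + 3P_{Brew}).
∂π/∂P_{Aroma} = 95 − 8P_{Aroma} + 3P_{Brew} = 0 ⇒ P_{Aroma} = 11.875 + 0.375P_{Brew}.
Similarly P_{Brew} = 17.375 + 0.375P_{Aroma}.
Plugging P_{Brew} into Aroma's best response: P_{Aroma} = 11.875 + 0.375(17.375 + 0.375P_{Aroma}) ⇒ (55/64)P_{Aroma} = 1177/64, so P_{Aroma} = 21.4.
Then P_{Brew} = 17.375 + 0.375·21.4 = 25.4.
q_{Aroma} = 83 − 4·21.4 + 3·25.4 = 73.6.
Profit = (21.4 − 3)·73.6 = 1354.24.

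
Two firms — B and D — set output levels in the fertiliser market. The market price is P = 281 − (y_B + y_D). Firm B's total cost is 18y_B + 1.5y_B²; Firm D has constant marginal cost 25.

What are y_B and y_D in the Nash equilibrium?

30, 113

Firm B's profit: π = y_B(281 − (y_B + y_D)) − 18y_B − 1.5y_B².
∂π/∂y_B = 263 − 5y_B − y_D = 0, so y_B = 52.6 − 0.2y_D.
For D: ∂π/∂y_D = 256 − 2y_D − y_B = 0 ⇒ y_D = 128 − 0.5y_B.
Solving the two reaction functions simultaneously: (1 − (−0.2)(−0.5))y_B = 52.6 − 0.2·128, so 0.9y_B = 27 and y_B = 30.
Then y_D = 128 − 0.5·30 = 113.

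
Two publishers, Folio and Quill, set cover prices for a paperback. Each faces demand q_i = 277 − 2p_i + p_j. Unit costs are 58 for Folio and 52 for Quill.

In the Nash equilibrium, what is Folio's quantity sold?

144.4

Folio's profit: π = (p_{Folio} − 58)(277 − 2p_{Folio} + p_{Quill}).
∂π/∂p_{Folio} = 393 − 4p_{Folio} + p_{Quill} = 0 ⇒ p_{Folio} = 98.25 + 0.25p_{Quill}.
Similarly p_{Quill} = 95.25 + 0.25p_{Folio}.
Solving the two reaction functions simultaneously: (1 − (0.25)(0.25))p_{Folio} = 98.25 + 0.25·95.25, so 0.9375p_{Folio} = 122.0625 and p_{Folio} = 130.2.
Then p_{Quill} = 95.25 + 0.25·130.2 = 127.8.
q_{Folio} = 277 − 2·130.2 + 127.8 = 144.4.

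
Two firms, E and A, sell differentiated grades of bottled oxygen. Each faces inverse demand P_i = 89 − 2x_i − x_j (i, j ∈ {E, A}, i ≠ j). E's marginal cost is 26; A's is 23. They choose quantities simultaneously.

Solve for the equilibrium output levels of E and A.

Firm E's profit: π = x_E(89 − 2x_E − x_A) − 26x_E.
∂π/∂x_E = 63 − 4x_E − x_A = 0 ⇒ x_E = 15.75 − 0.25x_A.
Similarly x_A = 16.5 − 0.25x_E.
Solving the two reaction functions simultaneously: (1 − (−0.25)(−0.25))x_E = 15.75 − 0.25·16.5, so 0.9375x_E = 11.625 and x_E = 12.4.
Then x_A = 16.5 − 0.25·12.4 = 13.4.

12.4, 13.4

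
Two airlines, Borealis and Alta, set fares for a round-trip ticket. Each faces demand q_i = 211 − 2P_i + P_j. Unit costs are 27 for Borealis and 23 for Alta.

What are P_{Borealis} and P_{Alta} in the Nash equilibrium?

Borealis's profit: π = (P_{Borealis} − 27)(211 − 2P_{Borealis} + P_{Alta}).
∂π/∂P_{Borealis} = 265 − 4P_{Borealis} + P_{Alta} = 0 ⇒ P_{Borealis} = 66.25 + 0.25P_{Alta}.
Similarly P_{Alta} = 64.25 + 0.25P_{Borealis}.
Solving the two reaction functions simultaneously: (1 − (0.25)(0.25))P_{Borealis} = 66.25 + 0.25·64.25, so 0.9375P_{Borealis} = 82.3125 and P_{Borealis} = 87.8.
Then P_{Alta} = 64.25 + 0.25·87.8 = 86.2.

87.8, 86.2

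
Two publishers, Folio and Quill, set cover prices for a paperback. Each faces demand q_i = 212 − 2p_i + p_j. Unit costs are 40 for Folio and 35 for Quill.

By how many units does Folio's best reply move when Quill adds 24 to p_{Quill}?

6

Folio's profit: π = (p_{Folio} − 40)(212 − 2p_{Folio} + p_{Quill}).
∂π/∂p_{Folio} = 292 − 4p_{Folio} + p_{Quill} = 0 ⇒ p_{Folio} = 73 + 0.25p_{Quill}.
The reaction-function slope is 0.25, so a 24-unit rise in p_{Quill} moves p_{Folio} by 0.25 × 24 = 6. Folio's best response rises — the actions are strategic complements.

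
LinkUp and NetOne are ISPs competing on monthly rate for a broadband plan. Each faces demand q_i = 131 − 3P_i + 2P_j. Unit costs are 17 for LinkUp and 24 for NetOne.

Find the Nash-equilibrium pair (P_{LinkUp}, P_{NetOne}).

LinkUp's profit: π = (P_{LinkUp} − 17)(131 − 3P_{LinkUp} + 2P_{NetOne}).
∂π/∂P_{LinkUp} = 182 − 6P_{LinkUp} + 2P_{NetOne} = 0 ⇒ P_{LinkUp} = 91/3 + (1/3)P_{NetOne}.
Similarly P_{NetOne} = 203/6 + (1/3)P_{LinkUp}.
Solving the two reaction functions simultaneously: (1 − (1/3)(1/3))P_{LinkUp} = 91/3 + (1/3)·(203/6), so (8/9)P_{LinkUp} = 749/18 and P_{LinkUp} = 46.8125.
Then P_{NetOne} = 203/6 + (1/3)·46.8125 = 49.4375.

46.8125, 49.4375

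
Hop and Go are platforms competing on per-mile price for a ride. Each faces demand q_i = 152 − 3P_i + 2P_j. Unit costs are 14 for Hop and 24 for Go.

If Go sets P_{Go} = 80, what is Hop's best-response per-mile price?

Hop's profit: π = (P_{Hop} − 14)(152 − 3P_{Hop} + 2P_{Go}).
∂π/∂P_{Hop} = 194 − 6P_{Hop} + 2P_{Go} = 0 ⇒ P_{Hop} = 97/3 + (1/3)P_{Go}.
At P_{Go} = 80: P_{Hop} = 97/3 + (1/3)·80 = 59.

59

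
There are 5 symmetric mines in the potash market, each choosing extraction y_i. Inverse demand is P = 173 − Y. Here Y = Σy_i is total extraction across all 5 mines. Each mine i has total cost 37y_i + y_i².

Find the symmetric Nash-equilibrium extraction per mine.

A representative mine's profit is π_i = y_i(173 − Y) − 37y_i − y_i², with Y = y_i + Σ_{j≠i} y_j.
First-order condition: 136 − 4y_i − Σ_{j≠i} y_j = 0.
In a symmetric equilibrium every mine chooses the same y, so Σ_{j≠i} y_j = 4y. The condition becomes 136 − 8y = 0, giving y = 136/8 = 17.

17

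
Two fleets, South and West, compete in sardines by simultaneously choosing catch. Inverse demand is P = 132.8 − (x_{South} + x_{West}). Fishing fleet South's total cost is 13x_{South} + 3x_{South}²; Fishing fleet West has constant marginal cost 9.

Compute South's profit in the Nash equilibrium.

Fishing fleet South's profit: π = x_{South}(132.8 − (x_{South} + x_{West})) − 13x_{South} − 3x_{South}².
∂π/∂x_{South} = 119.8 − 8x_{South} − x_{West} = 0, so x_{South} = 14.975 − 0.125x_{West}.
For West: ∂π/∂x_{West} = 123.8 − 2x_{West} − x_{South} = 0 ⇒ x_{West} = 61.9 − 0.5x_{South}.
Plugging x_{West} into South's best response: x_{South} = 14.975 − 0.125(61.9 − 0.5x_{South}) ⇒ 0.9375x_{South} = 7.2375, so x_{South} = 7.72.
Then x_{West} = 61.9 − 0.5·7.72 = 58.04.
Price P = 132.8 − 65.76 = 67.04.
South's profit: (67.04 − 13)·7.72 − 3(7.72)² = 238.3936.

238.3936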